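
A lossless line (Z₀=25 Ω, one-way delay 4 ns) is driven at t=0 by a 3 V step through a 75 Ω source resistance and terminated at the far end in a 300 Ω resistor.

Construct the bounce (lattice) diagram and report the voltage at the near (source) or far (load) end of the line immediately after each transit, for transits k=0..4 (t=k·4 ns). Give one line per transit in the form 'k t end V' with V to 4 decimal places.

0 0 source 0.7500
1 4 load 1.3846
2 8 source 1.7019
3 12 load 1.9704
4 16 source 2.1047

Γ_L=0.846154, Γ_S=0.500000; launch V₁=3·25/100=0.750000
k=0 src: V=0.7500
k=1 load: inc=0.750000, refl=0.750000·0.846154=0.6346; V=0.000000+0.750000+0.634615=1.3846
k=2 src: inc=0.634615, refl=0.634615·0.500000=0.3173; V=0.750000+0.634615+0.317308=1.7019
k=3 load: inc=0.317308, refl=0.317308·0.846154=0.2685; V=1.384615+0.317308+0.268491=1.9704
k=4 src: inc=0.268491, refl=0.268491·0.500000=0.1342; V=1.701923+0.268491+0.134246=2.1047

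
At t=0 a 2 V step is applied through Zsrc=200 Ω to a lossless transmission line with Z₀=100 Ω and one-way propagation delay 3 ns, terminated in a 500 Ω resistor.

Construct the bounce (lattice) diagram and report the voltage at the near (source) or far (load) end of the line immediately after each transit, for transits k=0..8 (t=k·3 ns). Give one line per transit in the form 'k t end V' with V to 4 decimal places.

0 0 source 0.6667
1 3 load 1.1111
2 6 source 1.2593
3 9 load 1.3580
4 12 source 1.3909
5 15 load 1.4129
6 18 source 1.4202
7 21 load 1.4251
8 24 source 1.4267

Γ_L=0.666667, Γ_S=0.333333; launch V₁=2·100/300=0.666667
k=0 src: V=0.6667
k=1 load: inc=0.666667, refl=0.666667·0.666667=0.4444; V=0.000000+0.666667+0.444444=1.1111
k=2 src: inc=0.444444, refl=0.444444·0.333333=0.1481; V=0.666667+0.444444+0.148148=1.2593
k=3 load: inc=0.148148, refl=0.148148·0.666667=0.0988; V=1.111111+0.148148+0.098765=1.3580
k=4 src: inc=0.098765, refl=0.098765·0.333333=0.0329; V=1.259259+0.098765+0.032922=1.3909
k=5 load: inc=0.032922, refl=0.032922·0.666667=0.0219; V=1.358025+0.032922+0.021948=1.4129
k=6 src: inc=0.021948, refl=0.021948·0.333333=0.0073; V=1.390947+0.021948+0.007316=1.4202
k=7 load: inc=0.007316, refl=0.007316·0.666667=0.0049; V=1.412894+0.007316+0.004877=1.4251
k=8 src: inc=0.004877, refl=0.004877·0.333333=0.0016; V=1.420210+0.004877+0.001626=1.4267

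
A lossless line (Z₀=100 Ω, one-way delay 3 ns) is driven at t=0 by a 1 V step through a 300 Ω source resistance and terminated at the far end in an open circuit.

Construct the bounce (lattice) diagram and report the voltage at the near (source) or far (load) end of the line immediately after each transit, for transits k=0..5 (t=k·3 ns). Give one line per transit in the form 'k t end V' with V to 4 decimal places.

Γ_L=1.000000, Γ_S=0.500000; launch V₁=1·100/400=0.250000
k=0 src: V=0.2500
k=1 load: inc=0.250000, refl=0.250000·1.000000=0.2500; V=0.000000+0.250000+0.250000=0.5000
k=2 src: inc=0.250000, refl=0.250000·0.500000=0.1250; V=0.250000+0.250000+0.125000=0.6250
k=3 load: inc=0.125000, refl=0.125000·1.000000=0.1250; V=0.500000+0.125000+0.125000=0.7500
k=4 src: inc=0.125000, refl=0.125000·0.500000=0.0625; V=0.625000+0.125000+0.062500=0.8125
k=5 load: inc=0.062500, refl=0.062500·1.000000=0.0625; V=0.750000+0.062500+0.062500=0.8750

0 0 source 0.2500
1 3 load 0.5000
2 6 source 0.6250
3 9 load 0.7500
4 12 source 0.8125
5 15 load 0.8750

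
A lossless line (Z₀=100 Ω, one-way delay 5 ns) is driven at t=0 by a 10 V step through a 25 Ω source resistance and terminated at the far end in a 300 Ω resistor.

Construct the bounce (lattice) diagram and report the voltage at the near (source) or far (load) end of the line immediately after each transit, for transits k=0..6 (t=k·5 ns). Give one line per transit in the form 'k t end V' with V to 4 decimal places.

Γ_L=0.500000, Γ_S=-0.600000; launch V₁=10·100/125=8.000000
k=0 src: V=8.0000
k=1 load: inc=8.000000, refl=8.000000·0.500000=4.0000; V=0.000000+8.000000+4.000000=12.0000
k=2 src: inc=4.000000, refl=4.000000·-0.600000=-2.4000; V=8.000000+4.000000+-2.400000=9.6000
k=3 load: inc=-2.400000, refl=-2.400000·0.500000=-1.2000; V=12.000000+-2.400000+-1.200000=8.4000
k=4 src: inc=-1.200000, refl=-1.200000·-0.600000=0.7200; V=9.600000+-1.200000+0.720000=9.1200
k=5 load: inc=0.720000, refl=0.720000·0.500000=0.3600; V=8.400000+0.720000+0.360000=9.4800
k=6 src: inc=0.360000, refl=0.360000·-0.600000=-0.2160; V=9.120000+0.360000+-0.216000=9.2640

0 0 source 8.0000
1 5 load 12.0000
2 10 source 9.6000
3 15 load 8.4000
4 20 source 9.1200
5 25 load 9.4800
6 30 source 9.2640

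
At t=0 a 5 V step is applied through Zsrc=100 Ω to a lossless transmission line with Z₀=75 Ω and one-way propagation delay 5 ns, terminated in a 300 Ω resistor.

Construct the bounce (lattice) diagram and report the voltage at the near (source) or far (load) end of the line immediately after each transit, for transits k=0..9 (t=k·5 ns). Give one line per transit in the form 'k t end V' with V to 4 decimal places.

0 0 source 2.1429
1 5 load 3.4286
2 10 source 3.6122
3 15 load 3.7224
4 20 source 3.7382
5 25 load 3.7476
6 30 source 3.7490
7 35 load 3.7498
8 40 source 3.7499
9 45 load 3.7500

Γ_L=0.600000, Γ_S=0.142857; launch V₁=5·75/175=2.142857
k=0 src: V=2.1429
k=1 load: inc=2.142857, refl=2.142857·0.600000=1.2857; V=0.000000+2.142857+1.285714=3.4286
k=2 src: inc=1.285714, refl=1.285714·0.142857=0.1837; V=2.142857+1.285714+0.183673=3.6122
k=3 load: inc=0.183673, refl=0.183673·0.600000=0.1102; V=3.428571+0.183673+0.110204=3.7224
k=4 src: inc=0.110204, refl=0.110204·0.142857=0.0157; V=3.612245+0.110204+0.015743=3.7382
k=5 load: inc=0.015743, refl=0.015743·0.600000=0.0094; V=3.722449+0.015743+0.009446=3.7476
k=6 src: inc=0.009446, refl=0.009446·0.142857=0.0013; V=3.738192+0.009446+0.001349=3.7490
k=7 load: inc=0.001349, refl=0.001349·0.600000=0.0008; V=3.747638+0.001349+0.000810=3.7498
k=8 src: inc=0.000810, refl=0.000810·0.142857=0.0001; V=3.748988+0.000810+0.000116=3.7499
k=9 load: inc=0.000116, refl=0.000116·0.600000=0.0001; V=3.749798+0.000116+0.000069=3.7500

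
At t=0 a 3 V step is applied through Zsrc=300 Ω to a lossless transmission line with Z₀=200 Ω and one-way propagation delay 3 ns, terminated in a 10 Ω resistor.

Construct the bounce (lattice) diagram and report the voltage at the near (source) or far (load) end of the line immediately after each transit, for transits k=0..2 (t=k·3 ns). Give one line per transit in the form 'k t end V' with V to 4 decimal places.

Γ_L=-0.904762, Γ_S=0.200000; launch V₁=3·200/500=1.200000
k=0 src: V=1.2000
k=1 load: inc=1.200000, refl=1.200000·-0.904762=-1.0857; V=0.000000+1.200000+-1.085714=0.1143
k=2 src: inc=-1.085714, refl=-1.085714·0.200000=-0.2171; V=1.200000+-1.085714+-0.217143=-0.1029

0 0 source 1.2000
1 3 load 0.1143
2 6 source -0.1029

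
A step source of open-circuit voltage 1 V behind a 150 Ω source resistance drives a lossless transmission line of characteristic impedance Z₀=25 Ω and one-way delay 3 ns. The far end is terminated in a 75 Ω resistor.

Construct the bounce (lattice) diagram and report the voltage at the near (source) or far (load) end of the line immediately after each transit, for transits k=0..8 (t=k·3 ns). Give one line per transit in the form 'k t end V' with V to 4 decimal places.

Γ_L=0.500000, Γ_S=0.714286; launch V₁=1·25/175=0.142857
k=0 src: V=0.1429
k=1 load: inc=0.142857, refl=0.142857·0.500000=0.0714; V=0.000000+0.142857+0.071429=0.2143
k=2 src: inc=0.071429, refl=0.071429·0.714286=0.0510; V=0.142857+0.071429+0.051020=0.2653
k=3 load: inc=0.051020, refl=0.051020·0.500000=0.0255; V=0.214286+0.051020+0.025510=0.2908
k=4 src: inc=0.025510, refl=0.025510·0.714286=0.0182; V=0.265306+0.025510+0.018222=0.3090
k=5 load: inc=0.018222, refl=0.018222·0.500000=0.0091; V=0.290816+0.018222+0.009111=0.3181
k=6 src: inc=0.009111, refl=0.009111·0.714286=0.0065; V=0.309038+0.009111+0.006508=0.3247
k=7 load: inc=0.006508, refl=0.006508·0.500000=0.0033; V=0.318149+0.006508+0.003254=0.3279
k=8 src: inc=0.003254, refl=0.003254·0.714286=0.0023; V=0.324656+0.003254+0.002324=0.3302

0 0 source 0.1429
1 3 load 0.2143
2 6 source 0.2653
3 9 load 0.2908
4 12 source 0.3090
5 15 load 0.3181
6 18 source 0.3247
7 21 load 0.3279
8 24 source 0.3302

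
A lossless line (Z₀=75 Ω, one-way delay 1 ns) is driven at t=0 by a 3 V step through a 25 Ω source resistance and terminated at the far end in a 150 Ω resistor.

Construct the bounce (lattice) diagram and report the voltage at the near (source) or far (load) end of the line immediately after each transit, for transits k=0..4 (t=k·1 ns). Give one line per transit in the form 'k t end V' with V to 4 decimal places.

Γ_L=0.333333, Γ_S=-0.500000; launch V₁=3·75/100=2.250000
k=0 src: V=2.2500
k=1 load: inc=2.250000, refl=2.250000·0.333333=0.7500; V=0.000000+2.250000+0.750000=3.0000
k=2 src: inc=0.750000, refl=0.750000·-0.500000=-0.3750; V=2.250000+0.750000+-0.375000=2.6250
k=3 load: inc=-0.375000, refl=-0.375000·0.333333=-0.1250; V=3.000000+-0.375000+-0.125000=2.5000
k=4 src: inc=-0.125000, refl=-0.125000·-0.500000=0.0625; V=2.625000+-0.125000+0.062500=2.5625

0 0 source 2.2500
1 1 load 3.0000
2 2 source 2.6250
3 3 load 2.5000
4 4 source 2.5625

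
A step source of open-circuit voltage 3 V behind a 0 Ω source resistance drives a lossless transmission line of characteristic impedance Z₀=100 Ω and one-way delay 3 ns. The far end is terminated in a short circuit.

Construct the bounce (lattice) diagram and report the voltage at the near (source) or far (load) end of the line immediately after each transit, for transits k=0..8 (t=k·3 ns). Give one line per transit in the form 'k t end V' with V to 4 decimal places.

0 0 source 3.0000
1 3 load 0.0000
2 6 source 3.0000
3 9 load 0.0000
4 12 source 3.0000
5 15 load 0.0000
6 18 source 3.0000
7 21 load 0.0000
8 24 source 3.0000

Γ_L=-1.000000, Γ_S=-1.000000; launch V₁=3·100/100=3.000000
k=0 src: V=3.0000
k=1 load: inc=3.000000, refl=3.000000·-1.000000=-3.0000; V=0.000000+3.000000+-3.000000=0.0000
k=2 src: inc=-3.000000, refl=-3.000000·-1.000000=3.0000; V=3.000000+-3.000000+3.000000=3.0000
k=3 load: inc=3.000000, refl=3.000000·-1.000000=-3.0000; V=0.000000+3.000000+-3.000000=0.0000
k=4 src: inc=-3.000000, refl=-3.000000·-1.000000=3.0000; V=3.000000+-3.000000+3.000000=3.0000
k=5 load: inc=3.000000, refl=3.000000·-1.000000=-3.0000; V=0.000000+3.000000+-3.000000=0.0000
k=6 src: inc=-3.000000, refl=-3.000000·-1.000000=3.0000; V=3.000000+-3.000000+3.000000=3.0000
k=7 load: inc=3.000000, refl=3.000000·-1.000000=-3.0000; V=0.000000+3.000000+-3.000000=0.0000
k=8 src: inc=-3.000000, refl=-3.000000·-1.000000=3.0000; V=3.000000+-3.000000+3.000000=3.0000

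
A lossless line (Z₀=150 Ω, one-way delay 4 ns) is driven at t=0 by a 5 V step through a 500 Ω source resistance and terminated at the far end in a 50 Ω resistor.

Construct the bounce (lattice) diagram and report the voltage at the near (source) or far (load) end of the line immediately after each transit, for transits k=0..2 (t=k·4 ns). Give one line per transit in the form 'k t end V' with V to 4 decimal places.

0 0 source 1.1538
1 4 load 0.5769
2 8 source 0.2663

Γ_L=-0.500000, Γ_S=0.538462; launch V₁=5·150/650=1.153846
k=0 src: V=1.1538
k=1 load: inc=1.153846, refl=1.153846·-0.500000=-0.5769; V=0.000000+1.153846+-0.576923=0.5769
k=2 src: inc=-0.576923, refl=-0.576923·0.538462=-0.3107; V=1.153846+-0.576923+-0.310651=0.2663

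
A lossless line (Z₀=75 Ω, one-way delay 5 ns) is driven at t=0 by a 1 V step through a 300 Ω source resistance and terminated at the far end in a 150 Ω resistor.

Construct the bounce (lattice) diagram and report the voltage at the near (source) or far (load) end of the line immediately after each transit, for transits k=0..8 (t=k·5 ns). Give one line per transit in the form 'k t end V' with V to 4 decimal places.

Γ_L=0.333333, Γ_S=0.600000; launch V₁=1·75/375=0.200000
k=0 src: V=0.2000
k=1 load: inc=0.200000, refl=0.200000·0.333333=0.0667; V=0.000000+0.200000+0.066667=0.2667
k=2 src: inc=0.066667, refl=0.066667·0.600000=0.0400; V=0.200000+0.066667+0.040000=0.3067
k=3 load: inc=0.040000, refl=0.040000·0.333333=0.0133; V=0.266667+0.040000+0.013333=0.3200
k=4 src: inc=0.013333, refl=0.013333·0.600000=0.0080; V=0.306667+0.013333+0.008000=0.3280
k=5 load: inc=0.008000, refl=0.008000·0.333333=0.0027; V=0.320000+0.008000+0.002667=0.3307
k=6 src: inc=0.002667, refl=0.002667·0.600000=0.0016; V=0.328000+0.002667+0.001600=0.3323
k=7 load: inc=0.001600, refl=0.001600·0.333333=0.0005; V=0.330667+0.001600+0.000533=0.3328
k=8 src: inc=0.000533, refl=0.000533·0.600000=0.0003; V=0.332267+0.000533+0.000320=0.3331

0 0 source 0.2000
1 5 load 0.2667
2 10 source 0.3067
3 15 load 0.3200
4 20 source 0.3280
5 25 load 0.3307
6 30 source 0.3323
7 35 load 0.3328
8 40 source 0.3331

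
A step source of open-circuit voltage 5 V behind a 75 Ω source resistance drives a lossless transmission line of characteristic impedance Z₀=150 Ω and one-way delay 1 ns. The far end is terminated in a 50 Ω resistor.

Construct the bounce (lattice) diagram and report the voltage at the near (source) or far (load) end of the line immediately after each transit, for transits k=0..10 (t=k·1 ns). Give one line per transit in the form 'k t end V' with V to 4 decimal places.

0 0 source 3.3333
1 1 load 1.6667
2 2 source 2.2222
3 3 load 1.9444
4 4 source 2.0370
5 5 load 1.9907
6 6 source 2.0062
7 7 load 1.9985
8 8 source 2.0010
9 9 load 1.9997
10 10 source 2.0002

Γ_L=-0.500000, Γ_S=-0.333333; launch V₁=5·150/225=3.333333
k=0 src: V=3.3333
k=1 load: inc=3.333333, refl=3.333333·-0.500000=-1.6667; V=0.000000+3.333333+-1.666667=1.6667
k=2 src: inc=-1.666667, refl=-1.666667·-0.333333=0.5556; V=3.333333+-1.666667+0.555556=2.2222
k=3 load: inc=0.555556, refl=0.555556·-0.500000=-0.2778; V=1.666667+0.555556+-0.277778=1.9444
k=4 src: inc=-0.277778, refl=-0.277778·-0.333333=0.0926; V=2.222222+-0.277778+0.092593=2.0370
k=5 load: inc=0.092593, refl=0.092593·-0.500000=-0.0463; V=1.944444+0.092593+-0.046296=1.9907
k=6 src: inc=-0.046296, refl=-0.046296·-0.333333=0.0154; V=2.037037+-0.046296+0.015432=2.0062
k=7 load: inc=0.015432, refl=0.015432·-0.500000=-0.0077; V=1.990741+0.015432+-0.007716=1.9985
k=8 src: inc=-0.007716, refl=-0.007716·-0.333333=0.0026; V=2.006173+-0.007716+0.002572=2.0010
k=9 load: inc=0.002572, refl=0.002572·-0.500000=-0.0013; V=1.998457+0.002572+-0.001286=1.9997
k=10 src: inc=-0.001286, refl=-0.001286·-0.333333=0.0004; V=2.001029+-0.001286+0.000429=2.0002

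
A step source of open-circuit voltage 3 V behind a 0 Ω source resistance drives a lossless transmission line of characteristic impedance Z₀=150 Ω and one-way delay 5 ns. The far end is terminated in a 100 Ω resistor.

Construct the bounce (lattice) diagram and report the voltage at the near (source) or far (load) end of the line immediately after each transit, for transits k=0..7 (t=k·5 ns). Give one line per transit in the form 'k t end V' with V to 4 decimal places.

0 0 source 3.0000
1 5 load 2.4000
2 10 source 3.0000
3 15 load 2.8800
4 20 source 3.0000
5 25 load 2.9760
6 30 source 3.0000
7 35 load 2.9952

Γ_L=-0.200000, Γ_S=-1.000000; launch V₁=3·150/150=3.000000
k=0 src: V=3.0000
k=1 load: inc=3.000000, refl=3.000000·-0.200000=-0.6000; V=0.000000+3.000000+-0.600000=2.4000
k=2 src: inc=-0.600000, refl=-0.600000·-1.000000=0.6000; V=3.000000+-0.600000+0.600000=3.0000
k=3 load: inc=0.600000, refl=0.600000·-0.200000=-0.1200; V=2.400000+0.600000+-0.120000=2.8800
k=4 src: inc=-0.120000, refl=-0.120000·-1.000000=0.1200; V=3.000000+-0.120000+0.120000=3.0000
k=5 load: inc=0.120000, refl=0.120000·-0.200000=-0.0240; V=2.880000+0.120000+-0.024000=2.9760
k=6 src: inc=-0.024000, refl=-0.024000·-1.000000=0.0240; V=3.000000+-0.024000+0.024000=3.0000
k=7 load: inc=0.024000, refl=0.024000·-0.200000=-0.0048; V=2.976000+0.024000+-0.004800=2.9952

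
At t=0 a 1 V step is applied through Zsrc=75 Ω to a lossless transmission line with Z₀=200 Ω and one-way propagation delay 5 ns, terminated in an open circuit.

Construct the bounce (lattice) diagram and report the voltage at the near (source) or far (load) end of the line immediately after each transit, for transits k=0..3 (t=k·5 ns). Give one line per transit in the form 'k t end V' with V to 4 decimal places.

0 0 source 0.7273
1 5 load 1.4545
2 10 source 1.1240
3 15 load 0.7934

Γ_L=1.000000, Γ_S=-0.454545; launch V₁=1·200/275=0.727273
k=0 src: V=0.7273
k=1 load: inc=0.727273, refl=0.727273·1.000000=0.7273; V=0.000000+0.727273+0.727273=1.4545
k=2 src: inc=0.727273, refl=0.727273·-0.454545=-0.3306; V=0.727273+0.727273+-0.330579=1.1240
k=3 load: inc=-0.330579, refl=-0.330579·1.000000=-0.3306; V=1.454545+-0.330579+-0.330579=0.7934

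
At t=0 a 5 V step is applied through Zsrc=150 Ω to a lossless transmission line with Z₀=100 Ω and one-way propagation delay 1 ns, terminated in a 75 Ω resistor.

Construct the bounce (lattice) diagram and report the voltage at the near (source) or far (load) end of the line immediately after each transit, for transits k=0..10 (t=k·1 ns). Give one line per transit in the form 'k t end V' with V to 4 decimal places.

0 0 source 2.0000
1 1 load 1.7143
2 2 source 1.6571
3 3 load 1.6653
4 4 source 1.6669
5 5 load 1.6667
6 6 source 1.6667
7 7 load 1.6667
8 8 source 1.6667
9 9 load 1.6667
10 10 source 1.6667

Γ_L=-0.142857, Γ_S=0.200000; launch V₁=5·100/250=2.000000
k=0 src: V=2.0000
k=1 load: inc=2.000000, refl=2.000000·-0.142857=-0.2857; V=0.000000+2.000000+-0.285714=1.7143
k=2 src: inc=-0.285714, refl=-0.285714·0.200000=-0.0571; V=2.000000+-0.285714+-0.057143=1.6571
k=3 load: inc=-0.057143, refl=-0.057143·-0.142857=0.0082; V=1.714286+-0.057143+0.008163=1.6653
k=4 src: inc=0.008163, refl=0.008163·0.200000=0.0016; V=1.657143+0.008163+0.001633=1.6669
k=5 load: inc=0.001633, refl=0.001633·-0.142857=-0.0002; V=1.665306+0.001633+-0.000233=1.6667
k=6 src: inc=-0.000233, refl=-0.000233·0.200000=-0.0000; V=1.666939+-0.000233+-0.000047=1.6667
k=7 load: inc=-0.000047, refl=-0.000047·-0.142857=0.0000; V=1.666706+-0.000047+0.000007=1.6667
k=8 src: inc=0.000007, refl=0.000007·0.200000=0.0000; V=1.666659+0.000007+0.000001=1.6667
k=9 load: inc=0.000001, refl=0.000001·-0.142857=-0.0000; V=1.666666+0.000001+-0.000000=1.6667
k=10 src: inc=-0.000000, refl=-0.000000·0.200000=-0.0000; V=1.666667+-0.000000+-0.000000=1.6667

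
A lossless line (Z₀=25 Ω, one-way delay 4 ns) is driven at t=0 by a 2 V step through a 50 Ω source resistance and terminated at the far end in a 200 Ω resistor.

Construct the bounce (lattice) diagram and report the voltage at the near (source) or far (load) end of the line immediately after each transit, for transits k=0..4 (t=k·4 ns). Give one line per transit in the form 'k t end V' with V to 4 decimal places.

Γ_L=0.777778, Γ_S=0.333333; launch V₁=2·25/75=0.666667
k=0 src: V=0.6667
k=1 load: inc=0.666667, refl=0.666667·0.777778=0.5185; V=0.000000+0.666667+0.518519=1.1852
k=2 src: inc=0.518519, refl=0.518519·0.333333=0.1728; V=0.666667+0.518519+0.172840=1.3580
k=3 load: inc=0.172840, refl=0.172840·0.777778=0.1344; V=1.185185+0.172840+0.134431=1.4925
k=4 src: inc=0.134431, refl=0.134431·0.333333=0.0448; V=1.358025+0.134431+0.044810=1.5373

0 0 source 0.6667
1 4 load 1.1852
2 8 source 1.3580
3 12 load 1.4925
4 16 source 1.5373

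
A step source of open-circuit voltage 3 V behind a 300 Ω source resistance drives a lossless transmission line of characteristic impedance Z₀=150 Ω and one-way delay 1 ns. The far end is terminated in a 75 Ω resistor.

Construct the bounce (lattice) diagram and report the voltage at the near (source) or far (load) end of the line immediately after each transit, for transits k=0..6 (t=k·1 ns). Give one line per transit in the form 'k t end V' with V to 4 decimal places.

0 0 source 1.0000
1 1 load 0.6667
2 2 source 0.5556
3 3 load 0.5926
4 4 source 0.6049
5 5 load 0.6008
6 6 source 0.5995

Γ_L=-0.333333, Γ_S=0.333333; launch V₁=3·150/450=1.000000
k=0 src: V=1.0000
k=1 load: inc=1.000000, refl=1.000000·-0.333333=-0.3333; V=0.000000+1.000000+-0.333333=0.6667
k=2 src: inc=-0.333333, refl=-0.333333·0.333333=-0.1111; V=1.000000+-0.333333+-0.111111=0.5556
k=3 load: inc=-0.111111, refl=-0.111111·-0.333333=0.0370; V=0.666667+-0.111111+0.037037=0.5926
k=4 src: inc=0.037037, refl=0.037037·0.333333=0.0123; V=0.555556+0.037037+0.012346=0.6049
k=5 load: inc=0.012346, refl=0.012346·-0.333333=-0.0041; V=0.592593+0.012346+-0.004115=0.6008
k=6 src: inc=-0.004115, refl=-0.004115·0.333333=-0.0014; V=0.604938+-0.004115+-0.001372=0.5995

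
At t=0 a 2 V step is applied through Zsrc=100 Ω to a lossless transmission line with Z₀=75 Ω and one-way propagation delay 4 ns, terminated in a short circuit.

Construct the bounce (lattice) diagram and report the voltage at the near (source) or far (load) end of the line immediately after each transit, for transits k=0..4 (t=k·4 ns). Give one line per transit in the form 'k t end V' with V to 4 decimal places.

0 0 source 0.8571
1 4 load 0.0000
2 8 source -0.1224
3 12 load 0.0000
4 16 source 0.0175

Γ_L=-1.000000, Γ_S=0.142857; launch V₁=2·75/175=0.857143
k=0 src: V=0.8571
k=1 load: inc=0.857143, refl=0.857143·-1.000000=-0.8571; V=0.000000+0.857143+-0.857143=0.0000
k=2 src: inc=-0.857143, refl=-0.857143·0.142857=-0.1224; V=0.857143+-0.857143+-0.122449=-0.1224
k=3 load: inc=-0.122449, refl=-0.122449·-1.000000=0.1224; V=0.000000+-0.122449+0.122449=0.0000
k=4 src: inc=0.122449, refl=0.122449·0.142857=0.0175; V=-0.122449+0.122449+0.017493=0.0175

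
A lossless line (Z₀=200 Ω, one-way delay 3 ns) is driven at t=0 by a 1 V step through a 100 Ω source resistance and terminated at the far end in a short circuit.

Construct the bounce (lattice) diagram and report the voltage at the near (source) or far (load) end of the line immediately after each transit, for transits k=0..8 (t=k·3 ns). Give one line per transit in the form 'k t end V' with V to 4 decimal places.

0 0 source 0.6667
1 3 load 0.0000
2 6 source 0.2222
3 9 load 0.0000
4 12 source 0.0741
5 15 load 0.0000
6 18 source 0.0247
7 21 load 0.0000
8 24 source 0.0082

Γ_L=-1.000000, Γ_S=-0.333333; launch V₁=1·200/300=0.666667
k=0 src: V=0.6667
k=1 load: inc=0.666667, refl=0.666667·-1.000000=-0.6667; V=0.000000+0.666667+-0.666667=0.0000
k=2 src: inc=-0.666667, refl=-0.666667·-0.333333=0.2222; V=0.666667+-0.666667+0.222222=0.2222
k=3 load: inc=0.222222, refl=0.222222·-1.000000=-0.2222; V=0.000000+0.222222+-0.222222=0.0000
k=4 src: inc=-0.222222, refl=-0.222222·-0.333333=0.0741; V=0.222222+-0.222222+0.074074=0.0741
k=5 load: inc=0.074074, refl=0.074074·-1.000000=-0.0741; V=0.000000+0.074074+-0.074074=0.0000
k=6 src: inc=-0.074074, refl=-0.074074·-0.333333=0.0247; V=0.074074+-0.074074+0.024691=0.0247
k=7 load: inc=0.024691, refl=0.024691·-1.000000=-0.0247; V=0.000000+0.024691+-0.024691=0.0000
k=8 src: inc=-0.024691, refl=-0.024691·-0.333333=0.0082; V=0.024691+-0.024691+0.008230=0.0082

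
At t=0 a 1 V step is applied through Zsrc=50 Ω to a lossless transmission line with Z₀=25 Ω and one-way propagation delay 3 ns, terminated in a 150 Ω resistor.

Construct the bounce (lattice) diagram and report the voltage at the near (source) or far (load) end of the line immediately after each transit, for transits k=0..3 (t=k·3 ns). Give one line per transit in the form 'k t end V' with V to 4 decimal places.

0 0 source 0.3333
1 3 load 0.5714
2 6 source 0.6508
3 9 load 0.7075

Γ_L=0.714286, Γ_S=0.333333; launch V₁=1·25/75=0.333333
k=0 src: V=0.3333
k=1 load: inc=0.333333, refl=0.333333·0.714286=0.2381; V=0.000000+0.333333+0.238095=0.5714
k=2 src: inc=0.238095, refl=0.238095·0.333333=0.0794; V=0.333333+0.238095+0.079365=0.6508
k=3 load: inc=0.079365, refl=0.079365·0.714286=0.0567; V=0.571429+0.079365+0.056689=0.7075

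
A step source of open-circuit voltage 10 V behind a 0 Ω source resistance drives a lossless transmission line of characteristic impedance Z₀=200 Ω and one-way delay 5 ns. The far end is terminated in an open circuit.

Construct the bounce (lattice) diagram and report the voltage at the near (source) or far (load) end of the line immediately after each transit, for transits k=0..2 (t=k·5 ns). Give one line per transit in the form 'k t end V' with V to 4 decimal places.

0 0 source 10.0000
1 5 load 20.0000
2 10 source 10.0000

Γ_L=1.000000, Γ_S=-1.000000; launch V₁=10·200/200=10.000000
k=0 src: V=10.0000
k=1 load: inc=10.000000, refl=10.000000·1.000000=10.0000; V=0.000000+10.000000+10.000000=20.0000
k=2 src: inc=10.000000, refl=10.000000·-1.000000=-10.0000; V=10.000000+10.000000+-10.000000=10.0000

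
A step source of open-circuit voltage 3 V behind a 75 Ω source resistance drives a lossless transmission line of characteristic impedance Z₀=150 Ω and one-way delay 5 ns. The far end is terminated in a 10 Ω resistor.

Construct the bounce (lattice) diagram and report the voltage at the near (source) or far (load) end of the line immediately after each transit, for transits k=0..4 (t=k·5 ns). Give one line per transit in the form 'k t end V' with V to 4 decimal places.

Γ_L=-0.875000, Γ_S=-0.333333; launch V₁=3·150/225=2.000000
k=0 src: V=2.0000
k=1 load: inc=2.000000, refl=2.000000·-0.875000=-1.7500; V=0.000000+2.000000+-1.750000=0.2500
k=2 src: inc=-1.750000, refl=-1.750000·-0.333333=0.5833; V=2.000000+-1.750000+0.583333=0.8333
k=3 load: inc=0.583333, refl=0.583333·-0.875000=-0.5104; V=0.250000+0.583333+-0.510417=0.3229
k=4 src: inc=-0.510417, refl=-0.510417·-0.333333=0.1701; V=0.833333+-0.510417+0.170139=0.4931

0 0 source 2.0000
1 5 load 0.2500
2 10 source 0.8333
3 15 load 0.3229
4 20 source 0.4931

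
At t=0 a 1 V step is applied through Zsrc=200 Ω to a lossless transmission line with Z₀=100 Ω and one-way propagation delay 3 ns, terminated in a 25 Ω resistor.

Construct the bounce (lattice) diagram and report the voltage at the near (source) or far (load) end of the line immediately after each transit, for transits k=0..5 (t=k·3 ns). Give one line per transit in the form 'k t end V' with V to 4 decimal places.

Γ_L=-0.600000, Γ_S=0.333333; launch V₁=1·100/300=0.333333
k=0 src: V=0.3333
k=1 load: inc=0.333333, refl=0.333333·-0.600000=-0.2000; V=0.000000+0.333333+-0.200000=0.1333
k=2 src: inc=-0.200000, refl=-0.200000·0.333333=-0.0667; V=0.333333+-0.200000+-0.066667=0.0667
k=3 load: inc=-0.066667, refl=-0.066667·-0.600000=0.0400; V=0.133333+-0.066667+0.040000=0.1067
k=4 src: inc=0.040000, refl=0.040000·0.333333=0.0133; V=0.066667+0.040000+0.013333=0.1200
k=5 load: inc=0.013333, refl=0.013333·-0.600000=-0.0080; V=0.106667+0.013333+-0.008000=0.1120

0 0 source 0.3333
1 3 load 0.1333
2 6 source 0.0667
3 9 load 0.1067
4 12 source 0.1200
5 15 load 0.1120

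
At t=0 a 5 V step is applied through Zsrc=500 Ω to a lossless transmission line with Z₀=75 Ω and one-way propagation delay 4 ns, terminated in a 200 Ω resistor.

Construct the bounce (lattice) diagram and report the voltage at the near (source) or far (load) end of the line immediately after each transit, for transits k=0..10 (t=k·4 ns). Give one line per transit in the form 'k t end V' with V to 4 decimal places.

Γ_L=0.454545, Γ_S=0.739130; launch V₁=5·75/575=0.652174
k=0 src: V=0.6522
k=1 load: inc=0.652174, refl=0.652174·0.454545=0.2964; V=0.000000+0.652174+0.296443=0.9486
k=2 src: inc=0.296443, refl=0.296443·0.739130=0.2191; V=0.652174+0.296443+0.219110=1.1677
k=3 load: inc=0.219110, refl=0.219110·0.454545=0.0996; V=0.948617+0.219110+0.099595=1.2673
k=4 src: inc=0.099595, refl=0.099595·0.739130=0.0736; V=1.167726+0.099595+0.073614=1.3409
k=5 load: inc=0.073614, refl=0.073614·0.454545=0.0335; V=1.267322+0.073614+0.033461=1.3744
k=6 src: inc=0.033461, refl=0.033461·0.739130=0.0247; V=1.340936+0.033461+0.024732=1.3991
k=7 load: inc=0.024732, refl=0.024732·0.454545=0.0112; V=1.374397+0.024732+0.011242=1.4104
k=8 src: inc=0.011242, refl=0.011242·0.739130=0.0083; V=1.399129+0.011242+0.008309=1.4187
k=9 load: inc=0.008309, refl=0.008309·0.454545=0.0038; V=1.410370+0.008309+0.003777=1.4225
k=10 src: inc=0.003777, refl=0.003777·0.739130=0.0028; V=1.418680+0.003777+0.002792=1.4252

0 0 source 0.6522
1 4 load 0.9486
2 8 source 1.1677
3 12 load 1.2673
4 16 source 1.3409
5 20 load 1.3744
6 24 source 1.3991
7 28 load 1.4104
8 32 source 1.4187
9 36 load 1.4225
10 40 source 1.4252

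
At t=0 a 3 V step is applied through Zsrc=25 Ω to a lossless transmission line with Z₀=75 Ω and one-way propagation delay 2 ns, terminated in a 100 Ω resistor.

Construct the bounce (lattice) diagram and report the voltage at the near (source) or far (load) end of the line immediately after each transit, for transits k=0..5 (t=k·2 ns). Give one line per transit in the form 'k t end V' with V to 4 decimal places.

0 0 source 2.2500
1 2 load 2.5714
2 4 source 2.4107
3 6 load 2.3878
4 8 source 2.3992
5 10 load 2.4009

Γ_L=0.142857, Γ_S=-0.500000; launch V₁=3·75/100=2.250000
k=0 src: V=2.2500
k=1 load: inc=2.250000, refl=2.250000·0.142857=0.3214; V=0.000000+2.250000+0.321429=2.5714
k=2 src: inc=0.321429, refl=0.321429·-0.500000=-0.1607; V=2.250000+0.321429+-0.160714=2.4107
k=3 load: inc=-0.160714, refl=-0.160714·0.142857=-0.0230; V=2.571429+-0.160714+-0.022959=2.3878
k=4 src: inc=-0.022959, refl=-0.022959·-0.500000=0.0115; V=2.410714+-0.022959+0.011480=2.3992
k=5 load: inc=0.011480, refl=0.011480·0.142857=0.0016; V=2.387755+0.011480+0.001640=2.4009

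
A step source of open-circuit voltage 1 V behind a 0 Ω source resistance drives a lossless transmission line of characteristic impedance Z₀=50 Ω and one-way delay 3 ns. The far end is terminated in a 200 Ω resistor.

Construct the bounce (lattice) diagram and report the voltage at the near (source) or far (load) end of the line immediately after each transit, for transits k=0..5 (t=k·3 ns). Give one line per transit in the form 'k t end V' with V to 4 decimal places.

Γ_L=0.600000, Γ_S=-1.000000; launch V₁=1·50/50=1.000000
k=0 src: V=1.0000
k=1 load: inc=1.000000, refl=1.000000·0.600000=0.6000; V=0.000000+1.000000+0.600000=1.6000
k=2 src: inc=0.600000, refl=0.600000·-1.000000=-0.6000; V=1.000000+0.600000+-0.600000=1.0000
k=3 load: inc=-0.600000, refl=-0.600000·0.600000=-0.3600; V=1.600000+-0.600000+-0.360000=0.6400
k=4 src: inc=-0.360000, refl=-0.360000·-1.000000=0.3600; V=1.000000+-0.360000+0.360000=1.0000
k=5 load: inc=0.360000, refl=0.360000·0.600000=0.2160; V=0.640000+0.360000+0.216000=1.2160

0 0 source 1.0000
1 3 load 1.6000
2 6 source 1.0000
3 9 load 0.6400
4 12 source 1.0000
5 15 load 1.2160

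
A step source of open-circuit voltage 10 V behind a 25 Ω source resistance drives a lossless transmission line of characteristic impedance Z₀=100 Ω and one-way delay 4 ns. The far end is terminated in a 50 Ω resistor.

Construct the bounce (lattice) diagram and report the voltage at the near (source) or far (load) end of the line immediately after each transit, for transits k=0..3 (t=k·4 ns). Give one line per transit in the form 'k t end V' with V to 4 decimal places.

Γ_L=-0.333333, Γ_S=-0.600000; launch V₁=10·100/125=8.000000
k=0 src: V=8.0000
k=1 load: inc=8.000000, refl=8.000000·-0.333333=-2.6667; V=0.000000+8.000000+-2.666667=5.3333
k=2 src: inc=-2.666667, refl=-2.666667·-0.600000=1.6000; V=8.000000+-2.666667+1.600000=6.9333
k=3 load: inc=1.600000, refl=1.600000·-0.333333=-0.5333; V=5.333333+1.600000+-0.533333=6.4000

0 0 source 8.0000
1 4 load 5.3333
2 8 source 6.9333
3 12 load 6.4000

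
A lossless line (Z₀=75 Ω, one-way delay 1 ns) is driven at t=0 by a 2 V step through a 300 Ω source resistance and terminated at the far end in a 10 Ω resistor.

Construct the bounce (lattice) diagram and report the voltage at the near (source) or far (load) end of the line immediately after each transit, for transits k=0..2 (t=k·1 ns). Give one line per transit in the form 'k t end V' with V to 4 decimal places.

Γ_L=-0.764706, Γ_S=0.600000; launch V₁=2·75/375=0.400000
k=0 src: V=0.4000
k=1 load: inc=0.400000, refl=0.400000·-0.764706=-0.3059; V=0.000000+0.400000+-0.305882=0.0941
k=2 src: inc=-0.305882, refl=-0.305882·0.600000=-0.1835; V=0.400000+-0.305882+-0.183529=-0.0894

0 0 source 0.4000
1 1 load 0.0941
2 2 source -0.0894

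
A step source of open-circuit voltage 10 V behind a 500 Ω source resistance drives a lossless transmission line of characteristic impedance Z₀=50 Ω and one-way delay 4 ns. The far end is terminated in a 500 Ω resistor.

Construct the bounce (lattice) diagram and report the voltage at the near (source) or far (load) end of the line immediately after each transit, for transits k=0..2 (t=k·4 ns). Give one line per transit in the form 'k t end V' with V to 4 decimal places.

0 0 source 0.9091
1 4 load 1.6529
2 8 source 2.2615

Γ_L=0.818182, Γ_S=0.818182; launch V₁=10·50/550=0.909091
k=0 src: V=0.9091
k=1 load: inc=0.909091, refl=0.909091·0.818182=0.7438; V=0.000000+0.909091+0.743802=1.6529
k=2 src: inc=0.743802, refl=0.743802·0.818182=0.6086; V=0.909091+0.743802+0.608565=2.2615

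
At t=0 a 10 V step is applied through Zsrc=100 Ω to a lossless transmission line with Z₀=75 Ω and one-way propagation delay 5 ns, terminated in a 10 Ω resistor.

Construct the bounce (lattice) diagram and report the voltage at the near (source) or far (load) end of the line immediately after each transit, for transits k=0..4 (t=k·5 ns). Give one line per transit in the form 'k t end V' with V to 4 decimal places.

0 0 source 4.2857
1 5 load 1.0084
2 10 source 0.5402
3 15 load 0.8982
4 20 source 0.9494

Γ_L=-0.764706, Γ_S=0.142857; launch V₁=10·75/175=4.285714
k=0 src: V=4.2857
k=1 load: inc=4.285714, refl=4.285714·-0.764706=-3.2773; V=0.000000+4.285714+-3.277311=1.0084
k=2 src: inc=-3.277311, refl=-3.277311·0.142857=-0.4682; V=4.285714+-3.277311+-0.468187=0.5402
k=3 load: inc=-0.468187, refl=-0.468187·-0.764706=0.3580; V=1.008403+-0.468187+0.358026=0.8982
k=4 src: inc=0.358026, refl=0.358026·0.142857=0.0511; V=0.540216+0.358026+0.051147=0.9494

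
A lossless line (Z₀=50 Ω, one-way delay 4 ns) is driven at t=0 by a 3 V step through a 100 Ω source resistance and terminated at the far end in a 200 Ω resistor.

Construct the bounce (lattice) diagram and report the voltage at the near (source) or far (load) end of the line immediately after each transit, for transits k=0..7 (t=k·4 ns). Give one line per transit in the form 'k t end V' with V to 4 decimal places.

0 0 source 1.0000
1 4 load 1.6000
2 8 source 1.8000
3 12 load 1.9200
4 16 source 1.9600
5 20 load 1.9840
6 24 source 1.9920
7 28 load 1.9968

Γ_L=0.600000, Γ_S=0.333333; launch V₁=3·50/150=1.000000
k=0 src: V=1.0000
k=1 load: inc=1.000000, refl=1.000000·0.600000=0.6000; V=0.000000+1.000000+0.600000=1.6000
k=2 src: inc=0.600000, refl=0.600000·0.333333=0.2000; V=1.000000+0.600000+0.200000=1.8000
k=3 load: inc=0.200000, refl=0.200000·0.600000=0.1200; V=1.600000+0.200000+0.120000=1.9200
k=4 src: inc=0.120000, refl=0.120000·0.333333=0.0400; V=1.800000+0.120000+0.040000=1.9600
k=5 load: inc=0.040000, refl=0.040000·0.600000=0.0240; V=1.920000+0.040000+0.024000=1.9840
k=6 src: inc=0.024000, refl=0.024000·0.333333=0.0080; V=1.960000+0.024000+0.008000=1.9920
k=7 load: inc=0.008000, refl=0.008000·0.600000=0.0048; V=1.984000+0.008000+0.004800=1.9968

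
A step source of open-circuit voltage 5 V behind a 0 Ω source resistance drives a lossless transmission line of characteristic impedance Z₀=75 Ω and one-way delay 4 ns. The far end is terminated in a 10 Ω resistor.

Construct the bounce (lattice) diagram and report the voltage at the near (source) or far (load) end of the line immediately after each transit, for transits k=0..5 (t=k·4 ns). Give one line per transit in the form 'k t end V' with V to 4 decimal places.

0 0 source 5.0000
1 4 load 1.1765
2 8 source 5.0000
3 12 load 2.0761
4 16 source 5.0000
5 20 load 2.7641

Γ_L=-0.764706, Γ_S=-1.000000; launch V₁=5·75/75=5.000000
k=0 src: V=5.0000
k=1 load: inc=5.000000, refl=5.000000·-0.764706=-3.8235; V=0.000000+5.000000+-3.823529=1.1765
k=2 src: inc=-3.823529, refl=-3.823529·-1.000000=3.8235; V=5.000000+-3.823529+3.823529=5.0000
k=3 load: inc=3.823529, refl=3.823529·-0.764706=-2.9239; V=1.176471+3.823529+-2.923875=2.0761
k=4 src: inc=-2.923875, refl=-2.923875·-1.000000=2.9239; V=5.000000+-2.923875+2.923875=5.0000
k=5 load: inc=2.923875, refl=2.923875·-0.764706=-2.2359; V=2.076125+2.923875+-2.235905=2.7641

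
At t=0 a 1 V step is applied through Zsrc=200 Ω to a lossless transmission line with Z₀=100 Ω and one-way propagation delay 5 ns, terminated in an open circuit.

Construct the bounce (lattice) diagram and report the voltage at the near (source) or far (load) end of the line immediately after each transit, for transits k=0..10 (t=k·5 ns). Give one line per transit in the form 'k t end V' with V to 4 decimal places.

Γ_L=1.000000, Γ_S=0.333333; launch V₁=1·100/300=0.333333
k=0 src: V=0.3333
k=1 load: inc=0.333333, refl=0.333333·1.000000=0.3333; V=0.000000+0.333333+0.333333=0.6667
k=2 src: inc=0.333333, refl=0.333333·0.333333=0.1111; V=0.333333+0.333333+0.111111=0.7778
k=3 load: inc=0.111111, refl=0.111111·1.000000=0.1111; V=0.666667+0.111111+0.111111=0.8889
k=4 src: inc=0.111111, refl=0.111111·0.333333=0.0370; V=0.777778+0.111111+0.037037=0.9259
k=5 load: inc=0.037037, refl=0.037037·1.000000=0.0370; V=0.888889+0.037037+0.037037=0.9630
k=6 src: inc=0.037037, refl=0.037037·0.333333=0.0123; V=0.925926+0.037037+0.012346=0.9753
k=7 load: inc=0.012346, refl=0.012346·1.000000=0.0123; V=0.962963+0.012346+0.012346=0.9877
k=8 src: inc=0.012346, refl=0.012346·0.333333=0.0041; V=0.975309+0.012346+0.004115=0.9918
k=9 load: inc=0.004115, refl=0.004115·1.000000=0.0041; V=0.987654+0.004115+0.004115=0.9959
k=10 src: inc=0.004115, refl=0.004115·0.333333=0.0014; V=0.991770+0.004115+0.001372=0.9973

0 0 source 0.3333
1 5 load 0.6667
2 10 source 0.7778
3 15 load 0.8889
4 20 source 0.9259
5 25 load 0.9630
6 30 source 0.9753
7 35 load 0.9877
8 40 source 0.9918
9 45 load 0.9959
10 50 source 0.9973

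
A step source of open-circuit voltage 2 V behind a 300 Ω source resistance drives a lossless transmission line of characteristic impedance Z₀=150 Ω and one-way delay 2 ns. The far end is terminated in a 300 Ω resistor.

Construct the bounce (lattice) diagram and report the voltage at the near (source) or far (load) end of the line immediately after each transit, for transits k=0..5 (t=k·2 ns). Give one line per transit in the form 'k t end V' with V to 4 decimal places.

Γ_L=0.333333, Γ_S=0.333333; launch V₁=2·150/450=0.666667
k=0 src: V=0.6667
k=1 load: inc=0.666667, refl=0.666667·0.333333=0.2222; V=0.000000+0.666667+0.222222=0.8889
k=2 src: inc=0.222222, refl=0.222222·0.333333=0.0741; V=0.666667+0.222222+0.074074=0.9630
k=3 load: inc=0.074074, refl=0.074074·0.333333=0.0247; V=0.888889+0.074074+0.024691=0.9877
k=4 src: inc=0.024691, refl=0.024691·0.333333=0.0082; V=0.962963+0.024691+0.008230=0.9959
k=5 load: inc=0.008230, refl=0.008230·0.333333=0.0027; V=0.987654+0.008230+0.002743=0.9986

0 0 source 0.6667
1 2 load 0.8889
2 4 source 0.9630
3 6 load 0.9877
4 8 source 0.9959
5 10 load 0.9986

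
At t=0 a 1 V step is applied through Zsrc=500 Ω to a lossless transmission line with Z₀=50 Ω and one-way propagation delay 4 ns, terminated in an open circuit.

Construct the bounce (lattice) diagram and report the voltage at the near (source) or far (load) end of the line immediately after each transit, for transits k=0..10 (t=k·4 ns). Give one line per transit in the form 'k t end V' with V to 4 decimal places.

0 0 source 0.0909
1 4 load 0.1818
2 8 source 0.2562
3 12 load 0.3306
4 16 source 0.3914
5 20 load 0.4523
6 24 source 0.5021
7 28 load 0.5519
8 32 source 0.5926
9 36 load 0.6334
10 40 source 0.6667

Γ_L=1.000000, Γ_S=0.818182; launch V₁=1·50/550=0.090909
k=0 src: V=0.0909
k=1 load: inc=0.090909, refl=0.090909·1.000000=0.0909; V=0.000000+0.090909+0.090909=0.1818
k=2 src: inc=0.090909, refl=0.090909·0.818182=0.0744; V=0.090909+0.090909+0.074380=0.2562
k=3 load: inc=0.074380, refl=0.074380·1.000000=0.0744; V=0.181818+0.074380+0.074380=0.3306
k=4 src: inc=0.074380, refl=0.074380·0.818182=0.0609; V=0.256198+0.074380+0.060856=0.3914
k=5 load: inc=0.060856, refl=0.060856·1.000000=0.0609; V=0.330579+0.060856+0.060856=0.4523
k=6 src: inc=0.060856, refl=0.060856·0.818182=0.0498; V=0.391435+0.060856+0.049792=0.5021
k=7 load: inc=0.049792, refl=0.049792·1.000000=0.0498; V=0.452292+0.049792+0.049792=0.5519
k=8 src: inc=0.049792, refl=0.049792·0.818182=0.0407; V=0.502083+0.049792+0.040739=0.5926
k=9 load: inc=0.040739, refl=0.040739·1.000000=0.0407; V=0.551875+0.040739+0.040739=0.6334
k=10 src: inc=0.040739, refl=0.040739·0.818182=0.0333; V=0.592614+0.040739+0.033332=0.6667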